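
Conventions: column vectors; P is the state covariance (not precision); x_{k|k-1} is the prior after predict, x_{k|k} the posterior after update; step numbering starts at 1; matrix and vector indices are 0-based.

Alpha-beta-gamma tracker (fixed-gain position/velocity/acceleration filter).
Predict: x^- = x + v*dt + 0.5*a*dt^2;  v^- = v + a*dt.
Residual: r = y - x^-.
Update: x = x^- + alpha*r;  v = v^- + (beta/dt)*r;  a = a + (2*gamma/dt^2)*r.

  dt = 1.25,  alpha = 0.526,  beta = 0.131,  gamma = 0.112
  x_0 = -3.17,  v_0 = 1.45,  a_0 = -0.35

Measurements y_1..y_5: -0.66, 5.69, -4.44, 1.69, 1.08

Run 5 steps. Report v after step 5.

step 1: x_pred=-1.6309  r=0.9709  x^+=-1.1202  v^+=1.1143  a^+=-0.2108
step 2: x_pred=0.1079  r=5.5821  x^+=3.0441  v^+=1.4358  a^+=0.5894
step 3: x_pred=5.2993  r=-9.7393  x^+=0.1764  v^+=1.1519  a^+=-0.8068
step 4: x_pred=0.9860  r=0.7040  x^+=1.3563  v^+=0.2172  a^+=-0.7058
step 5: x_pred=1.0763  r=0.0037  x^+=1.0783  v^+=-0.6647  a^+=-0.7053

v_post = -0.6647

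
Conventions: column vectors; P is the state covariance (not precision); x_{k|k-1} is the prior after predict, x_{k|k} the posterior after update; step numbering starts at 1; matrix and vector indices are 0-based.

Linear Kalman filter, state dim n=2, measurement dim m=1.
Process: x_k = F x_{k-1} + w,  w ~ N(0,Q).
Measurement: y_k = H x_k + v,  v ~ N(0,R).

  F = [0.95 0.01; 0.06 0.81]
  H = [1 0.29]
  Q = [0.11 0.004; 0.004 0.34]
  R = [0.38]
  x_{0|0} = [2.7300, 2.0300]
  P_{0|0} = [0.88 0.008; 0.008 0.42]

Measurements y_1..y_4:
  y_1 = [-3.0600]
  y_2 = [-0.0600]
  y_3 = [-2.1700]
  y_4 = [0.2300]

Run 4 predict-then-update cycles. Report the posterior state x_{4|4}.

step 1: x^-=[2.6138, 1.8081]  P^-=[0.9044 0.0637; 0.0637 0.6195]  S=[1.3735]  K=[0.6719; 0.1772]  nu=[-6.1981]  x^+=[-1.5510, 0.7098]  P^+=[0.2843 -0.0998; -0.0998 0.5764]
step 2: x^-=[-1.4663, 0.4819]  P^-=[0.3647 -0.0520; -0.0520 0.7095]  S=[0.7742]  K=[0.4516; 0.1986]  nu=[1.2666]  x^+=[-0.8943, 0.7334]  P^+=[0.2068 -0.1214; -0.1214 0.6789]
step 3: x^-=[-0.8423, 0.5404]  P^-=[0.2944 -0.0722; -0.0722 0.7744]  S=[0.6977]  K=[0.3920; 0.2184]  nu=[-1.4844]  x^+=[-1.4242, 0.2162]  P^+=[0.1872 -0.1319; -0.1319 0.7411]
step 4: x^-=[-1.3508, 0.0897]  P^-=[0.2765 -0.0809; -0.0809 0.8141]  S=[0.6781]  K=[0.3732; 0.2288]  nu=[1.5548]  x^+=[-0.7705, 0.4455]  P^+=[0.1821 -0.1388; -0.1388 0.7786]

x_post = [-0.7705, 0.4455]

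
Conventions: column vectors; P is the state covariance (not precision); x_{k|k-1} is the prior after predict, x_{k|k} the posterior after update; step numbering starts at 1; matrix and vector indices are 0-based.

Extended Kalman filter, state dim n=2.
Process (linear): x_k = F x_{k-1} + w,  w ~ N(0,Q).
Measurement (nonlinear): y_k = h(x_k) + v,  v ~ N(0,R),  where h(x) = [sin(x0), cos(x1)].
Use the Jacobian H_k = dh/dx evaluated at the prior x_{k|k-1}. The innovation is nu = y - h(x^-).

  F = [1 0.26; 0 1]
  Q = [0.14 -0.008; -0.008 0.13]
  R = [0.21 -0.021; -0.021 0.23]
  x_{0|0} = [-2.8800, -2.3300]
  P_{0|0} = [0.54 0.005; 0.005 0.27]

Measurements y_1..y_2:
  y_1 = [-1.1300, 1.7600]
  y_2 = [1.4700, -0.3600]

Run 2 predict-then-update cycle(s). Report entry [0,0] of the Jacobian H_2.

H_jac[0,0] = -0.8153

step 1: x^-=[-3.4858, -2.3300]  P^-=[0.7009 0.0672; 0.0672 0.4000]  H_jac=[-0.9413 0.0000; 0.0000 0.7254]  S=[0.8310 -0.0669; -0.0669 0.4405]  K=[-0.7947 -0.0100; -0.0234 0.6552]  nu=[-1.4675, 2.4483]  x^+=[-2.3441, -0.6916]  P^+=[0.1771 0.0198; 0.0198 0.2084]
step 2: x^-=[-2.5240, -0.6916]  P^-=[0.3415 0.0660; 0.0660 0.3384]  H_jac=[-0.8153 0.0000; 0.0000 0.6377]  S=[0.4369 -0.0553; -0.0553 0.3676]  K=[-0.6347 0.0190; -0.0498 0.5796]  nu=[2.0491, -1.1302]  x^+=[-3.8460, -1.4487]  P^+=[0.1640 0.0278; 0.0278 0.2107]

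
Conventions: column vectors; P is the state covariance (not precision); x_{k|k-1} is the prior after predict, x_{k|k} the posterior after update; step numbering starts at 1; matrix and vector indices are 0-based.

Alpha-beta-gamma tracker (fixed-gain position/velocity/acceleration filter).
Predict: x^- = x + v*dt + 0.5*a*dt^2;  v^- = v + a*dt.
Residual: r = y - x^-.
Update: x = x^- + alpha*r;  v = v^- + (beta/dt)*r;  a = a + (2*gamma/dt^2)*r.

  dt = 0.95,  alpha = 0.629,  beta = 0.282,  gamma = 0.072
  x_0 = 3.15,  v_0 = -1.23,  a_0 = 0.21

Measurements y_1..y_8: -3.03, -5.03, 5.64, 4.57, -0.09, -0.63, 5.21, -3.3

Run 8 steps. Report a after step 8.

step 1: x_pred=2.0763  r=-5.1063  x^+=-1.1356  v^+=-2.5463  a^+=-0.6047
step 2: x_pred=-3.8274  r=-1.2026  x^+=-4.5838  v^+=-3.4777  a^+=-0.7966
step 3: x_pred=-8.2472  r=13.8872  x^+=0.4879  v^+=-0.1122  a^+=1.4192
step 4: x_pred=1.0216  r=3.5484  x^+=3.2536  v^+=2.2893  a^+=1.9853
step 5: x_pred=6.3243  r=-6.4143  x^+=2.2897  v^+=2.2713  a^+=0.9619
step 6: x_pred=4.8815  r=-5.5115  x^+=1.4148  v^+=1.5491  a^+=0.0825
step 7: x_pred=2.9236  r=2.2864  x^+=4.3618  v^+=2.3061  a^+=0.4473
step 8: x_pred=6.7544  r=-10.0544  x^+=0.4302  v^+=-0.2535  a^+=-1.1569

a_post = -1.1569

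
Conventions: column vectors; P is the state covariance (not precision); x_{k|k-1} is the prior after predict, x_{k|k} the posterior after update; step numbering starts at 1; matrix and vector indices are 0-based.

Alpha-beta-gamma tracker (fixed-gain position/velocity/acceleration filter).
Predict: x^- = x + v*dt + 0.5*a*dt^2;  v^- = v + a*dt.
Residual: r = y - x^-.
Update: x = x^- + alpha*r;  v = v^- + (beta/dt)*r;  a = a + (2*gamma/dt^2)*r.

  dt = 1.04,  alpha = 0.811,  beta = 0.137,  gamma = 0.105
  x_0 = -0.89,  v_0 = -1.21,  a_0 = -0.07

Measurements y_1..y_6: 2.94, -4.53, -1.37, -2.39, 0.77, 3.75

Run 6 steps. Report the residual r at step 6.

resid = 2.8144

step 1: x_pred=-2.1863  r=5.1263  x^+=1.9711  v^+=-0.6075  a^+=0.9253
step 2: x_pred=1.8397  r=-6.3697  x^+=-3.3261  v^+=-0.4843  a^+=-0.3114
step 3: x_pred=-3.9982  r=2.6282  x^+=-1.8667  v^+=-0.4620  a^+=0.1989
step 4: x_pred=-2.2396  r=-0.1504  x^+=-2.3616  v^+=-0.2750  a^+=0.1697
step 5: x_pred=-2.5558  r=3.3258  x^+=0.1414  v^+=0.3396  a^+=0.8154
step 6: x_pred=0.9356  r=2.8144  x^+=3.2181  v^+=1.5583  a^+=1.3618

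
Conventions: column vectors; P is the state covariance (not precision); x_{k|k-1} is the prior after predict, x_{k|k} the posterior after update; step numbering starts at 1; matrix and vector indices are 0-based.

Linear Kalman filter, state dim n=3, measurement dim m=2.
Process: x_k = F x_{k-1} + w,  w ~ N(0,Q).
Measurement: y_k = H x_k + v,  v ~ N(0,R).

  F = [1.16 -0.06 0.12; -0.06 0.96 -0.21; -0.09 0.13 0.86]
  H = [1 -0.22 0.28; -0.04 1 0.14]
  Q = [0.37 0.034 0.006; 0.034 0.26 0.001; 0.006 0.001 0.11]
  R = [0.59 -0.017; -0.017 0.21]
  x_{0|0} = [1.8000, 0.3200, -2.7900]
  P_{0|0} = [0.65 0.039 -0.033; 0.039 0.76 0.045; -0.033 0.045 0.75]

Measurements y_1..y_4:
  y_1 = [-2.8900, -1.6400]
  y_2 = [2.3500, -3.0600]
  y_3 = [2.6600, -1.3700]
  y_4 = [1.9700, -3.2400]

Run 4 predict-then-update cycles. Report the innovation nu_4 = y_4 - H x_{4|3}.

innov = [0.1105, -2.0624]

step 1: x^-=[1.7340, 0.7851, -2.5198]  P^-=[1.2429 -0.0163 -0.0185; -0.0163 0.9724 -0.0028; -0.0185 -0.0028 0.6971]  S=[1.9318 -0.2728; -0.2728 1.1988]  K=[0.6556 0.0920; -0.0052 0.8102; 0.1065 0.1040]  nu=[-3.7457, -2.0030]  x^+=[-0.9058, -0.8184, -3.1268]  P^+=[0.4355 0.0457 -0.1435; 0.0457 0.1832 -0.0793; -0.1435 -0.0793 0.6683]
step 2: x^-=[-1.3768, -0.0747, -2.7139]  P^-=[0.9211 0.0532 -0.1035; 0.0532 0.4829 -0.1574; -0.1035 -0.1574 0.6143]  S=[1.5206 -0.1349; -0.1349 0.6593]  K=[0.5899 0.1235; -0.0022 0.6954; 0.0598 -0.0897]  nu=[4.4703, -2.6604]  x^+=[0.9317, -1.9345, -2.2077]  P^+=[0.4015 0.0538 -0.1560; 0.0538 0.1637 -0.1104; -0.1560 -0.1104 0.6021]
step 3: x^-=[0.9319, -1.4494, -2.2340]  P^-=[0.8702 0.0666 -0.1167; 0.0666 0.4732 -0.1732; -0.1167 -0.1732 0.5595]  S=[1.4536 -0.1250; -0.1250 0.6431]  K=[0.5778 0.1364; 0.0005 0.6941; 0.0424 -0.1321]  nu=[2.0348, 0.4294]  x^+=[2.1661, -1.1503, -2.2045]  P^+=[0.3926 0.0554 -0.1495; 0.0554 0.1635 -0.1106; -0.1495 -0.1106 0.5443]
step 4: x^-=[2.3171, -0.7713, -2.2403]  P^-=[0.8590 0.0688 -0.1150; 0.0688 0.4705 -0.1634; -0.1150 -0.1634 0.5156]  S=[1.4377 -0.1208; -0.1208 0.6420]  K=[0.5761 0.1370; 0.0023 0.6934; 0.0347 -0.1284]  nu=[0.1105, -2.0624]  x^+=[2.0983, -2.2010, -1.9716]  P^+=[0.3889 0.0542 -0.1408; 0.0542 0.1622 -0.1035; -0.1408 -0.1035 0.5022]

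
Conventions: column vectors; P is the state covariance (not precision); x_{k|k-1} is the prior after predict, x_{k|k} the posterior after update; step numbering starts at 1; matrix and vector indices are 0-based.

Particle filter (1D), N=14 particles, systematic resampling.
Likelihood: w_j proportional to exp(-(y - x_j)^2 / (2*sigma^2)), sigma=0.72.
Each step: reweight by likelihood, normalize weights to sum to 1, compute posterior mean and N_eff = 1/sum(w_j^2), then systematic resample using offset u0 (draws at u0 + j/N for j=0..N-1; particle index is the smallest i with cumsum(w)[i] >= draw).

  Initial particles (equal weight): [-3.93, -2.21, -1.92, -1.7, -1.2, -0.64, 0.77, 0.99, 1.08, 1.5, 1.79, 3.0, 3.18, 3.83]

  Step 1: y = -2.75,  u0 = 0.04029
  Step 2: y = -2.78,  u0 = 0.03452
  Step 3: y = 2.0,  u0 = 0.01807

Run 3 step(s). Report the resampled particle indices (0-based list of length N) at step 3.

step 1: w=[0.1313, 0.3797, 0.2588, 0.1737, 0.0496, 0.0069, 0.0000, 0.0000, 0.0000, 0.0000, 0.0000, 0.0000, 0.0000, 0.0000]  mean=-2.2114  Neff=3.8301  idx=[0, 0, 1, 1, 1, 1, 1, 2, 2, 2, 2, 3, 3, 4]
step 2: w=[0.0404, 0.0404, 0.1057, 0.1057, 0.1057, 0.1057, 0.1057, 0.0709, 0.0709, 0.0709, 0.0709, 0.0470, 0.0470, 0.0130]  mean=-2.2057  Neff=11.9259  idx=[0, 2, 2, 3, 4, 4, 5, 6, 6, 7, 8, 9, 10, 12]
step 3: w=[0.0000, 0.0104, 0.0104, 0.0104, 0.0104, 0.0104, 0.0104, 0.0104, 0.0104, 0.1014, 0.1014, 0.1014, 0.1014, 0.5109]  mean=-1.8318  Neff=3.3004  idx=[2, 9, 9, 10, 11, 11, 12, 13, 13, 13, 13, 13, 13, 13]

resampled_idx = [2, 9, 9, 10, 11, 11, 12, 13, 13, 13, 13, 13, 13, 13]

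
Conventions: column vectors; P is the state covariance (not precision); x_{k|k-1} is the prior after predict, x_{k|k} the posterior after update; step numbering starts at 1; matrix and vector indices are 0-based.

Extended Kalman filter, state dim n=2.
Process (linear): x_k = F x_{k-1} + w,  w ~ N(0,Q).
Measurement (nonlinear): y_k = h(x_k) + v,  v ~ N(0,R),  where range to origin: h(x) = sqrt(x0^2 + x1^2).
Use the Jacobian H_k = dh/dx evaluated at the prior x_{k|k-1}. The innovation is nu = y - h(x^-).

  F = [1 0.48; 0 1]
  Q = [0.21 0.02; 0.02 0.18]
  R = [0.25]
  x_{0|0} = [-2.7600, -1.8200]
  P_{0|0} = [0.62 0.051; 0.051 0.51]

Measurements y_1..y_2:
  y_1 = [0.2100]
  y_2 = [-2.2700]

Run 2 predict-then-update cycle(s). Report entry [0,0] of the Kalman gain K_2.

step 1: x^-=[-3.6336, -1.8200]  P^-=[0.9965 0.3158; 0.3158 0.6900]  H_jac=[-0.8941 -0.4478]  S=[1.4379]  K=[-0.7180; -0.4113]  nu=[-3.8539]  x^+=[-0.8666, -0.2350]  P^+=[0.2552 -0.1088; -0.1088 0.4468]
step 2: x^-=[-0.9794, -0.2350]  P^-=[0.4637 0.1257; 0.1257 0.6268]  H_jac=[-0.9724 -0.2333]  S=[0.7796]  K=[-0.6160; -0.3443]  nu=[-3.2772]  x^+=[1.0394, 0.8934]  P^+=[0.1679 -0.0397; -0.0397 0.5344]

K[0,0] = -0.6160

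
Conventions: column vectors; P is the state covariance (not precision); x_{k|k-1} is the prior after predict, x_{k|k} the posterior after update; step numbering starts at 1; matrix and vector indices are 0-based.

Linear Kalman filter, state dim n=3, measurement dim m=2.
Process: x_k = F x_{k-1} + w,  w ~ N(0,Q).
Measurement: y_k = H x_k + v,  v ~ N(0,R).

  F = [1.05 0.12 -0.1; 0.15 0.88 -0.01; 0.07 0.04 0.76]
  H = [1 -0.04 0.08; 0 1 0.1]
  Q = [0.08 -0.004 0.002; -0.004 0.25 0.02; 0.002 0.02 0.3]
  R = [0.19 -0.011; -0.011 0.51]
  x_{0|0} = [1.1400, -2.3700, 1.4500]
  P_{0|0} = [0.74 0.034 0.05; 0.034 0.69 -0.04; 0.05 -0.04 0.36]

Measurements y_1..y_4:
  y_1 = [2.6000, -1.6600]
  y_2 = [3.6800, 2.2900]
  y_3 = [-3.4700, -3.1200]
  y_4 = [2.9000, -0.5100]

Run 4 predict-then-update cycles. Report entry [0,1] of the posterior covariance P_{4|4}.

step 1: x^-=[0.7676, -1.9291, 1.0870]  P^-=[0.9084 0.2201 0.0701; 0.2201 0.8106 0.0305; 0.0701 0.0305 0.5157]  S=[1.0964 0.1901; 0.1901 1.3318]  K=[0.8162 0.0540; 0.0692 0.6010; 0.0921 0.0485]  nu=[1.6683, 0.1604]  x^+=[2.1380, -1.7173, 1.2484]  P^+=[0.1573 0.0210 -0.0242; 0.0210 0.3084 -0.0264; -0.0242 -0.0264 0.5016]
step 2: x^-=[1.9140, -1.2030, 1.0297]  P^-=[0.2739 0.0766 -0.0435; 0.0766 0.4985 0.0097; -0.0435 0.0097 0.5869]  S=[0.4553 0.0467; 0.0467 1.0163]  K=[0.5826 0.0443; 0.0760 0.4880; -0.0002 0.0673]  nu=[1.6355, 3.3900]  x^+=[3.0170, 0.5755, 1.2576]  P^+=[0.1149 0.0210 -0.0483; 0.0210 0.2504 -0.0239; -0.0483 -0.0239 0.5823]
step 3: x^-=[3.1111, 0.9465, 1.1900]  P^-=[0.2321 0.0643 -0.0719; 0.0643 0.4527 0.0056; -0.0719 0.0056 0.6308]  S=[0.4102 0.0335; 0.0335 0.9701]  K=[0.5423 0.0402; 0.0757 0.4646; -0.0586 0.0728]  nu=[-6.6385, -4.1855]  x^+=[-0.6571, -1.5009, 1.2744]  P^+=[0.1085 0.0208 -0.0629; 0.0208 0.2386 -0.0247; -0.0629 -0.0247 0.6246]
step 4: x^-=[-0.9975, -1.4321, 0.8625]  P^-=[0.2283 0.0623 -0.0872; 0.0623 0.4434 0.0026; -0.0872 0.0026 0.6536]  S=[0.4042 0.0303; 0.0303 0.9604]  K=[0.5384 0.0388; 0.0763 0.4595; -0.0921 0.0736]  nu=[3.7712, 0.8359]  x^+=[1.0655, -0.7601, 0.5766]  P^+=[0.1084 0.0210 -0.0710; 0.0210 0.2361 -0.0260; -0.0710 -0.0260 0.6454]

P_post[0,1] = 0.0210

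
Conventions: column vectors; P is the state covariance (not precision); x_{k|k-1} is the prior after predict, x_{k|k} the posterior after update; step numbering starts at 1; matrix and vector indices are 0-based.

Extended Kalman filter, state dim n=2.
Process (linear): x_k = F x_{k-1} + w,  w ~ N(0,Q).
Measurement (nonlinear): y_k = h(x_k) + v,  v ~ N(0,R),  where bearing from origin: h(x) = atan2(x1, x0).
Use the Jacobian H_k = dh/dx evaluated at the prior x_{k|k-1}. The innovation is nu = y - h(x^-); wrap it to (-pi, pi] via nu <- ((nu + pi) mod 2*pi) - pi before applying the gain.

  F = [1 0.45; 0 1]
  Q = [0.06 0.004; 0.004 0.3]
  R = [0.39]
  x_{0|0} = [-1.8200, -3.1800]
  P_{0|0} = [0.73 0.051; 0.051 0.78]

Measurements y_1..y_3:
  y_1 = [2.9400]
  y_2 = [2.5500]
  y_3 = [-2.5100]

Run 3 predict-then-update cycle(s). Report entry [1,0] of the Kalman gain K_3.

K[1,0] = -0.3335

step 1: x^-=[-3.2510, -3.1800]  P^-=[0.9939 0.4060; 0.4060 1.0800]  H_jac=[0.1538 -0.1572]  S=[0.4206]  K=[0.2116; -0.2552]  nu=[-0.9760]  x^+=[-3.4575, -2.9309]  P^+=[0.9750 0.4287; 0.4287 1.0526]
step 2: x^-=[-4.7764, -2.9309]  P^-=[1.6340 0.9064; 0.9064 1.3526]  H_jac=[0.0933 -0.1521]  S=[0.4098]  K=[0.0357; -0.2956]  nu=[-1.1420]  x^+=[-4.8172, -2.5933]  P^+=[1.6335 0.9107; 0.9107 1.3168]
step 3: x^-=[-5.9842, -2.5933]  P^-=[2.7798 1.5073; 1.5073 1.6168]  H_jac=[0.0610 -0.1407]  S=[0.4065]  K=[-0.1047; -0.3335]  nu=[0.2227]  x^+=[-6.0076, -2.6676]  P^+=[2.7753 1.4931; 1.4931 1.5716]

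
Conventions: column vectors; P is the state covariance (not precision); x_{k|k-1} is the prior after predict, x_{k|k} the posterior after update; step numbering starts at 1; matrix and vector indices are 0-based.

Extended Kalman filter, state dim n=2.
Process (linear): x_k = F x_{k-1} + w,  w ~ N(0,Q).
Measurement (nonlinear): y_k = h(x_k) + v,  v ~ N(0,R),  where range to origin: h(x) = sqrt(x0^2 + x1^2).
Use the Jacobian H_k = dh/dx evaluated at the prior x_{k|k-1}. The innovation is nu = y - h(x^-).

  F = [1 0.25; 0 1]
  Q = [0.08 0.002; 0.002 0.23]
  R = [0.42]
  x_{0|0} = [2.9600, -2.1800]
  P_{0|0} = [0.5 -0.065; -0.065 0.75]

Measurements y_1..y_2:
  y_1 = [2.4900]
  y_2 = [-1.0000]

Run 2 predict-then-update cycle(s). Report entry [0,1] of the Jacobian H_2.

step 1: x^-=[2.4150, -2.1800]  P^-=[0.5944 0.1245; 0.1245 0.9800]  H_jac=[0.7423 -0.6701]  S=[1.0637]  K=[0.3364; -0.5305]  nu=[-0.7634]  x^+=[2.1582, -1.7750]  P^+=[0.4740 0.3143; 0.3143 0.6807]
step 2: x^-=[1.7145, -1.7750]  P^-=[0.7537 0.4865; 0.4865 0.9107]  H_jac=[0.6947 -0.7193]  S=[0.7688]  K=[0.2260; -0.4124]  nu=[-3.4678]  x^+=[0.9308, -0.3448]  P^+=[0.7145 0.5581; 0.5581 0.7799]

H_jac[0,1] = -0.7193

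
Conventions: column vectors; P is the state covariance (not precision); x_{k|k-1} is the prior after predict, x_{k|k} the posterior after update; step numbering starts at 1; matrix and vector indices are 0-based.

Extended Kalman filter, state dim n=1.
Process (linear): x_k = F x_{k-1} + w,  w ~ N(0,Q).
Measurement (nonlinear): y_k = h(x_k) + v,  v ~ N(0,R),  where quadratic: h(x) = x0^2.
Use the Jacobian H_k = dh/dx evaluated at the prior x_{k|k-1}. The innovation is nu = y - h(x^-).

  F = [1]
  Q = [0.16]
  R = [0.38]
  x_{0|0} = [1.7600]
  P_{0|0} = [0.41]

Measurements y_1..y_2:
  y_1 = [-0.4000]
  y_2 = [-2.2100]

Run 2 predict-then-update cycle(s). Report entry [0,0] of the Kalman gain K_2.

step 1: x^-=[1.7600]  P^-=[0.5700]  H_jac=[3.5200]  S=[7.4425]  K=[0.2696]  nu=[-3.4976]  x^+=[0.8171]  P^+=[0.0291]
step 2: x^-=[0.8171]  P^-=[0.1891]  H_jac=[1.6342]  S=[0.8850]  K=[0.3492]  nu=[-2.8776]  x^+=[-0.1877]  P^+=[0.0812]

K[0,0] = 0.3492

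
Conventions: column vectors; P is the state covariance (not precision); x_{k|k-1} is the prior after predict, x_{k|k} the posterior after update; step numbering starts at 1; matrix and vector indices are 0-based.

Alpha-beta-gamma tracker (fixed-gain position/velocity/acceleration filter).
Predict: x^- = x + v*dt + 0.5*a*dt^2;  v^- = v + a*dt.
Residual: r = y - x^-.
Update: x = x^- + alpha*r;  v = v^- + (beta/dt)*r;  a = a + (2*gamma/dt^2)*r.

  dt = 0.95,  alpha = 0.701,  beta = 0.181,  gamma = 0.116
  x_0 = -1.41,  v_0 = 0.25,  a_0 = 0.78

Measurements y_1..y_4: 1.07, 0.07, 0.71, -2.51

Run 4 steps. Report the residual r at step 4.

resid = -6.1535

step 1: x_pred=-0.8205  r=1.8905  x^+=0.5047  v^+=1.3512  a^+=1.2660
step 2: x_pred=2.3596  r=-2.2896  x^+=0.7546  v^+=2.1176  a^+=0.6774
step 3: x_pred=3.0720  r=-2.3620  x^+=1.4163  v^+=2.3111  a^+=0.0702
step 4: x_pred=3.6435  r=-6.1535  x^+=-0.6701  v^+=1.2054  a^+=-1.5116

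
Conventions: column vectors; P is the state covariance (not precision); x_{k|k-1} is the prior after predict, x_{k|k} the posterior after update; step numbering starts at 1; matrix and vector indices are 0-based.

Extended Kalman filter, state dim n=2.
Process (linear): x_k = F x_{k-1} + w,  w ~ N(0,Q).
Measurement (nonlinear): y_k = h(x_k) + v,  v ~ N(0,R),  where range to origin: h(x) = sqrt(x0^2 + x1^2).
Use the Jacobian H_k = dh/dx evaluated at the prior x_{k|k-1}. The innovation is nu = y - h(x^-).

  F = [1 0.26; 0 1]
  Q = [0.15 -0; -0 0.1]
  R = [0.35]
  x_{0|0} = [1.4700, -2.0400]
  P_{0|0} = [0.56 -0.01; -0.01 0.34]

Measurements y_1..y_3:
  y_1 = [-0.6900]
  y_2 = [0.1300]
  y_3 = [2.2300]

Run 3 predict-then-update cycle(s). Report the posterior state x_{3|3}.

step 1: x^-=[0.9396, -2.0400]  P^-=[0.7278 0.0784; 0.0784 0.4400]  H_jac=[0.4183 -0.9083]  S=[0.7808]  K=[0.2987; -0.4698]  nu=[-2.9360]  x^+=[0.0625, -0.6605]  P^+=[0.6581 0.1880; 0.1880 0.2676]
step 2: x^-=[-0.1093, -0.6605]  P^-=[0.9239 0.2576; 0.2576 0.3676]  H_jac=[-0.1632 -0.9866]  S=[0.8154]  K=[-0.4966; -0.4964]  nu=[-0.5395]  x^+=[0.1587, -0.3927]  P^+=[0.7229 0.0566; 0.0566 0.1667]
step 3: x^-=[0.0565, -0.3927]  P^-=[0.9136 0.0999; 0.0999 0.2667]  H_jac=[0.1425 -0.9898]  S=[0.6017]  K=[0.0520; -0.4151]  nu=[1.8332]  x^+=[0.1518, -1.1537]  P^+=[0.9120 0.1129; 0.1129 0.1630]

x_post = [0.1518, -1.1537]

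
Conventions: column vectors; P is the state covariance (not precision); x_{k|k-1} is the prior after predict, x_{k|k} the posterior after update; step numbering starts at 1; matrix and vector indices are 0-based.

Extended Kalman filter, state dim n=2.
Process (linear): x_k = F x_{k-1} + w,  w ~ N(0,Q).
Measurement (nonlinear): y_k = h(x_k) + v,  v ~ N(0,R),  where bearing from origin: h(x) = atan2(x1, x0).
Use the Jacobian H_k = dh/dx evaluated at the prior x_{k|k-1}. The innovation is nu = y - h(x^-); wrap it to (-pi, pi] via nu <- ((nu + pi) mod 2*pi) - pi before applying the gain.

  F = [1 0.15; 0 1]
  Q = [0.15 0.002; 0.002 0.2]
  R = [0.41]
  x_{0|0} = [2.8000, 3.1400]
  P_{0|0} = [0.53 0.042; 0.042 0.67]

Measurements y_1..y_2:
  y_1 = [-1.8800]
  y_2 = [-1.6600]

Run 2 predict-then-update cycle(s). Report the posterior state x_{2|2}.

x_post = [4.3614, 1.6749]

step 1: x^-=[3.2710, 3.1400]  P^-=[0.7077 0.1445; 0.1445 0.8700]  H_jac=[-0.1527 0.1591]  S=[0.4415]  K=[-0.1927; 0.2635]  nu=[-2.6450]  x^+=[3.7808, 2.4430]  P^+=[0.6913 0.1669; 0.1669 0.8393]
step 2: x^-=[4.1472, 2.4430]  P^-=[0.9102 0.2948; 0.2948 1.0393]  H_jac=[-0.1054 0.1790]  S=[0.4423]  K=[-0.0977; 0.3504]  nu=[-2.1923]  x^+=[4.3614, 1.6749]  P^+=[0.9060 0.3100; 0.3100 0.9850]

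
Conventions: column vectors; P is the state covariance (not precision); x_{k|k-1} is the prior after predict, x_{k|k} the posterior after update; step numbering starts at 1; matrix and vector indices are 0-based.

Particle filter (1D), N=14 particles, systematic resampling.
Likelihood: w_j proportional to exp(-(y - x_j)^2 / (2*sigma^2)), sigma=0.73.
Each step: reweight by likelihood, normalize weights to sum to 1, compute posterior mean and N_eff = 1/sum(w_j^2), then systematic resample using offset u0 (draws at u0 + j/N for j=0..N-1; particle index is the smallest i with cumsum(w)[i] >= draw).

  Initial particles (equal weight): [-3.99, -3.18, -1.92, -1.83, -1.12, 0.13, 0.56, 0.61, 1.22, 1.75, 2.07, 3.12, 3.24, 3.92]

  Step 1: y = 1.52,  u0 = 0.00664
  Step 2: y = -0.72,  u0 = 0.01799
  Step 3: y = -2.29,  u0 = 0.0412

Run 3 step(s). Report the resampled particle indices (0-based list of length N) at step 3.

resampled_idx = [0, 0, 1, 1, 2, 2, 3, 3, 4, 4, 5, 5, 6, 10]

step 1: w=[0.0000, 0.0000, 0.0000, 0.0000, 0.0004, 0.0426, 0.1101, 0.1202, 0.2402, 0.2487, 0.1968, 0.0237, 0.0163, 0.0012]  mean=1.4067  Neff=5.3351  idx=[5, 6, 6, 7, 8, 8, 8, 8, 9, 9, 9, 10, 10, 10]
step 2: w=[0.4040, 0.1711, 0.1711, 0.1513, 0.0233, 0.0233, 0.0233, 0.0233, 0.0026, 0.0026, 0.0026, 0.0005, 0.0005, 0.0005]  mean=0.4670  Neff=4.0516  idx=[0, 0, 0, 0, 0, 0, 1, 1, 2, 2, 2, 3, 3, 6]
step 3: w=[0.1475, 0.1475, 0.1475, 0.1475, 0.1475, 0.1475, 0.0176, 0.0176, 0.0176, 0.0176, 0.0176, 0.0134, 0.0134, 0.0003]  mean=0.1811  Neff=7.5531  idx=[0, 0, 1, 1, 2, 2, 3, 3, 4, 4, 5, 5, 6, 10]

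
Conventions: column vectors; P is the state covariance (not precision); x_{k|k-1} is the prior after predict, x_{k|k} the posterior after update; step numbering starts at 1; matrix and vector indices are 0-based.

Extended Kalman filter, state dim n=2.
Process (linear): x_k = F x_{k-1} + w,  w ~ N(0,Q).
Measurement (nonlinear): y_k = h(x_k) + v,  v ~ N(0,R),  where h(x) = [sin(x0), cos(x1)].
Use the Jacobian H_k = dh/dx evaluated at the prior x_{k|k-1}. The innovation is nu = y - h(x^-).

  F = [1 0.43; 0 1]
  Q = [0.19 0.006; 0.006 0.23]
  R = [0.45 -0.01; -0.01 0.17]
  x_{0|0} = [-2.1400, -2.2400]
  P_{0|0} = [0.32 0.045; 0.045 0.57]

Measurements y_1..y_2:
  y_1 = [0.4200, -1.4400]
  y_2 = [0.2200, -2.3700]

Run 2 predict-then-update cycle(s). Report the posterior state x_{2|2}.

step 1: x^-=[-3.1032, -2.2400]  P^-=[0.6541 0.2961; 0.2961 0.8000]  H_jac=[-0.9993 0.0000; 0.0000 0.7843]  S=[1.1031 -0.2421; -0.2421 0.6621]  K=[-0.5605 0.1458; -0.0655 0.9237]  nu=[0.4584, -0.8196]  x^+=[-3.4797, -3.0271]  P^+=[0.2539 0.0388; 0.0388 0.2010]
step 2: x^-=[-4.7813, -3.0271]  P^-=[0.5144 0.1312; 0.1312 0.4310]  H_jac=[0.0689 0.0000; 0.0000 0.1142]  S=[0.4524 -0.0090; -0.0090 0.1756]  K=[0.0801 0.0894; 0.0256 0.2816]  nu=[-0.7776, -1.3765]  x^+=[-4.9667, -3.4347]  P^+=[0.5102 0.1261; 0.1261 0.4169]

x_post = [-4.9667, -3.4347]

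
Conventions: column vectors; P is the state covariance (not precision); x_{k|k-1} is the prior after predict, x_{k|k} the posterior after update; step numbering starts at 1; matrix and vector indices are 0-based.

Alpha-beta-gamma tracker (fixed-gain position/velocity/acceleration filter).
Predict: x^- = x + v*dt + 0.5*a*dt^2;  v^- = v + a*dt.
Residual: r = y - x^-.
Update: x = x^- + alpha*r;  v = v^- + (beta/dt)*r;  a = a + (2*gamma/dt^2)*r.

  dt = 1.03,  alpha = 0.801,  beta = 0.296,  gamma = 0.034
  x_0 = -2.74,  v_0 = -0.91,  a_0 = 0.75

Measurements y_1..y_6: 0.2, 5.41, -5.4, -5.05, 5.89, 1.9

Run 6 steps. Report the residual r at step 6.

resid = -5.5889

step 1: x_pred=-3.2795  r=3.4795  x^+=-0.4924  v^+=0.8624  a^+=0.9730
step 2: x_pred=0.9120  r=4.4980  x^+=4.5149  v^+=3.1573  a^+=1.2613
step 3: x_pred=8.4359  r=-13.8359  x^+=-2.6466  v^+=0.4803  a^+=0.3745
step 4: x_pred=-1.9533  r=-3.0967  x^+=-4.4338  v^+=-0.0239  a^+=0.1760
step 5: x_pred=-4.3650  r=10.2550  x^+=3.8492  v^+=3.1044  a^+=0.8333
step 6: x_pred=7.4889  r=-5.5889  x^+=3.0122  v^+=2.3566  a^+=0.4751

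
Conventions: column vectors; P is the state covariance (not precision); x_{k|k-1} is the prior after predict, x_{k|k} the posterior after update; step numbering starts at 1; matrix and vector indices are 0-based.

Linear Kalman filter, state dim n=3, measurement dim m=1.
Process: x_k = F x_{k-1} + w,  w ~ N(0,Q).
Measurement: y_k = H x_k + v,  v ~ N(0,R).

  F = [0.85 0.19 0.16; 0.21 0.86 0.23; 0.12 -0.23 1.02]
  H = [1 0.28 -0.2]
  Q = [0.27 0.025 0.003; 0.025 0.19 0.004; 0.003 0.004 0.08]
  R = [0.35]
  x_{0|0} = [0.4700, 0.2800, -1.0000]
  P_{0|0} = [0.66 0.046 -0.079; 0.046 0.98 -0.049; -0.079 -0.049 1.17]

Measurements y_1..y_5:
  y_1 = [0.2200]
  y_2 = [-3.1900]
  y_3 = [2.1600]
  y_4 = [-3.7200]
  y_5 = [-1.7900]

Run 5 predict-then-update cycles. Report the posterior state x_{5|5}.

x_post = [-1.7616, -1.9740, -0.9487]

step 1: x^-=[0.2927, 0.1095, -1.0280]  P^-=[0.8026 0.3545 0.1328; 0.3545 0.9954 0.0443; 0.1328 0.0443 1.3597]  S=[1.4254]  K=[0.6140; 0.4380; -0.0889]  nu=[-0.3090]  x^+=[0.1030, -0.0258, -1.0005]  P^+=[0.2651 -0.0289 0.2106; -0.0289 0.7220 0.0998; 0.2106 0.0998 1.3485]
step 2: x^-=[-0.0775, -0.2307, -1.0022]  P^-=[0.5762 0.2840 0.4259; 0.2840 0.8564 0.3158; 0.4259 0.3158 1.5313]  S=[1.0079]  K=[0.5661; 0.4570; 0.2064]  nu=[-3.2484]  x^+=[-1.9162, -1.7153, -1.6728]  P^+=[0.2532 0.0233 0.3081; 0.0233 0.6459 0.2208; 0.3081 0.2208 1.4883]
step 3: x^-=[-2.2223, -2.2623, -1.5417]  P^-=[0.6191 0.3591 0.5472; 0.3591 0.8831 0.4895; 0.5472 0.4895 1.6368]  S=[1.0312]  K=[0.5918; 0.4930; 0.3461]  nu=[4.7074]  x^+=[0.5633, 0.0586, 0.0875]  P^+=[0.2580 0.0582 0.3360; 0.0582 0.6324 0.3136; 0.3360 0.3136 1.5133]
step 4: x^-=[0.5040, 0.1888, 0.1434]  P^-=[0.6472 0.4088 0.5856; 0.4088 0.9267 0.5833; 0.5856 0.5833 1.6235]  S=[1.0642]  K=[0.6057; 0.5183; 0.3986]  nu=[-4.2482]  x^+=[-2.0692, -2.0131, -1.5501]  P^+=[0.2568 0.0747 0.3286; 0.0747 0.6408 0.3635; 0.3286 0.3635 1.4544]
step 5: x^-=[-2.3893, -2.5223, -1.3664]  P^-=[0.6515 0.4278 0.5740; 0.4278 0.9547 0.6081; 0.5740 0.6081 1.5365]  S=[1.0797]  K=[0.6080; 0.5312; 0.4046]  nu=[1.0323]  x^+=[-1.7616, -1.9740, -0.9487]  P^+=[0.2523 0.0791 0.3083; 0.0791 0.6501 0.3760; 0.3083 0.3760 1.3597]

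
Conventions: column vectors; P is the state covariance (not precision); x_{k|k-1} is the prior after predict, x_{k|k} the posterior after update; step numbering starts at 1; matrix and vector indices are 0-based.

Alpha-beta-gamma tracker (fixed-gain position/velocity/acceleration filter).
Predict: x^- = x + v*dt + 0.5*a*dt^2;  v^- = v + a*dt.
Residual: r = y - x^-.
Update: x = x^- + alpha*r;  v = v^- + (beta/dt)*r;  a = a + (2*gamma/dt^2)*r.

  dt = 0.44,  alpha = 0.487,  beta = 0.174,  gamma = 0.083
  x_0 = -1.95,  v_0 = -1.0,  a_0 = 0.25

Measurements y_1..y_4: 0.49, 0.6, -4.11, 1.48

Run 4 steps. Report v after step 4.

v_post = 2.0187

step 1: x_pred=-2.3658  r=2.8558  x^+=-0.9750  v^+=0.2393  a^+=2.6987
step 2: x_pred=-0.6085  r=1.2085  x^+=-0.0200  v^+=1.9047  a^+=3.7349
step 3: x_pred=1.1796  r=-5.2896  x^+=-1.3964  v^+=1.4562  a^+=-0.8007
step 4: x_pred=-0.8332  r=2.3132  x^+=0.2933  v^+=2.0187  a^+=1.1828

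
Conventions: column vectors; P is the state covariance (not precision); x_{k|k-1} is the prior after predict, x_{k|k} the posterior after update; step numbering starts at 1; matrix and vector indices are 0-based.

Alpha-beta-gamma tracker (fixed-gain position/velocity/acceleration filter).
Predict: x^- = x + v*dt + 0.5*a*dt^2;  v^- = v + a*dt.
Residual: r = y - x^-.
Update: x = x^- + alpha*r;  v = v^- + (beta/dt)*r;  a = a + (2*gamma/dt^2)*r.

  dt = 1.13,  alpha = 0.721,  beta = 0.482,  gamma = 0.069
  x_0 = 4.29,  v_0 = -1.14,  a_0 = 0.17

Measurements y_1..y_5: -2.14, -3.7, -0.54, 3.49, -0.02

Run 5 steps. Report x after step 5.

x_post = 1.5346

step 1: x_pred=3.1103  r=-5.2503  x^+=-0.6752  v^+=-3.1874  a^+=-0.3974
step 2: x_pred=-4.5307  r=0.8307  x^+=-3.9318  v^+=-3.2822  a^+=-0.3077
step 3: x_pred=-7.8371  r=7.2971  x^+=-2.5759  v^+=-0.5173  a^+=0.4810
step 4: x_pred=-2.8533  r=6.3433  x^+=1.7202  v^+=2.7320  a^+=1.1665
step 5: x_pred=5.5521  r=-5.5721  x^+=1.5346  v^+=1.6734  a^+=0.5643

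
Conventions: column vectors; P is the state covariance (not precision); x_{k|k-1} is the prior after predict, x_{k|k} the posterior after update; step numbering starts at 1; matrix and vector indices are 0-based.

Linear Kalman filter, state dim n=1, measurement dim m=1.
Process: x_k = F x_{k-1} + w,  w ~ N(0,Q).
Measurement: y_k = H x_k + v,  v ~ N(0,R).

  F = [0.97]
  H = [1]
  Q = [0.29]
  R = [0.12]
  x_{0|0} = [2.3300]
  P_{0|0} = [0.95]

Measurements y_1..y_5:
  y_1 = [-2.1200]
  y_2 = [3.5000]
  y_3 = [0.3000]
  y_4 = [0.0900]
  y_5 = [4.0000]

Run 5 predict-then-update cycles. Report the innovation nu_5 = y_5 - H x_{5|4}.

step 1: x^-=[2.2601]  P^-=[1.1839]  S=[1.3039]  K=[0.9080]  nu=[-4.3801]  x^+=[-1.7169]  P^+=[0.1090]
step 2: x^-=[-1.6654]  P^-=[0.3925]  S=[0.5125]  K=[0.7659]  nu=[5.1654]  x^+=[2.2906]  P^+=[0.0919]
step 3: x^-=[2.2219]  P^-=[0.3765]  S=[0.4965]  K=[0.7583]  nu=[-1.9219]  x^+=[0.7645]  P^+=[0.0910]
step 4: x^-=[0.7416]  P^-=[0.3756]  S=[0.4956]  K=[0.7579]  nu=[-0.6516]  x^+=[0.2478]  P^+=[0.0909]
step 5: x^-=[0.2403]  P^-=[0.3756]  S=[0.4956]  K=[0.7579]  nu=[3.7597]  x^+=[3.0896]  P^+=[0.0909]

innov = [3.7597]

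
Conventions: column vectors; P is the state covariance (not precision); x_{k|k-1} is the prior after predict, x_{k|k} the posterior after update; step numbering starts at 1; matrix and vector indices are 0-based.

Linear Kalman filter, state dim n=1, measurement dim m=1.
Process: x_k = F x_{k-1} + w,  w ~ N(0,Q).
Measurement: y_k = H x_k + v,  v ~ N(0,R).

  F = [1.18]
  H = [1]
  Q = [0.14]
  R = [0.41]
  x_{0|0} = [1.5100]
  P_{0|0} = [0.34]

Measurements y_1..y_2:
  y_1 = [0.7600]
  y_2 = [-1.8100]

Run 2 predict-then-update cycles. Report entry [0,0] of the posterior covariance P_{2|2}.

step 1: x^-=[1.7818]  P^-=[0.6134]  S=[1.0234]  K=[0.5994]  nu=[-1.0218]  x^+=[1.1694]  P^+=[0.2457]
step 2: x^-=[1.3798]  P^-=[0.4822]  S=[0.8922]  K=[0.5404]  nu=[-3.1898]  x^+=[-0.3441]  P^+=[0.2216]

P_post[0,0] = 0.2216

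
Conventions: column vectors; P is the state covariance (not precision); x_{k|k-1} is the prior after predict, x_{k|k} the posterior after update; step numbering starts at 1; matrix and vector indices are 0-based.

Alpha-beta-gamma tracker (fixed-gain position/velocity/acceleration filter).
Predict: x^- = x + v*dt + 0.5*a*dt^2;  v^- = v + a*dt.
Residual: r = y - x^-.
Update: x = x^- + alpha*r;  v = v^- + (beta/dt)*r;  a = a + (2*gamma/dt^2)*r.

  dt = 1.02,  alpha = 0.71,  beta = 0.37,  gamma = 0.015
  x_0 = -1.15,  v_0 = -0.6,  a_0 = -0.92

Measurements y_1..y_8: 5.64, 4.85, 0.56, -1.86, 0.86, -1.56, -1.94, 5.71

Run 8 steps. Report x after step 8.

x_post = 2.6723

step 1: x_pred=-2.2406  r=7.8806  x^+=3.3546  v^+=1.3202  a^+=-0.6928
step 2: x_pred=4.3409  r=0.5091  x^+=4.7024  v^+=0.7983  a^+=-0.6781
step 3: x_pred=5.1639  r=-4.6039  x^+=1.8951  v^+=-1.5634  a^+=-0.8108
step 4: x_pred=-0.1213  r=-1.7387  x^+=-1.3558  v^+=-3.0211  a^+=-0.8610
step 5: x_pred=-4.8852  r=5.7452  x^+=-0.8061  v^+=-1.8153  a^+=-0.6953
step 6: x_pred=-3.0194  r=1.4594  x^+=-1.9832  v^+=-1.9951  a^+=-0.6532
step 7: x_pred=-4.3580  r=2.4180  x^+=-2.6412  v^+=-1.7843  a^+=-0.5835
step 8: x_pred=-4.7647  r=10.4747  x^+=2.6723  v^+=1.4202  a^+=-0.2815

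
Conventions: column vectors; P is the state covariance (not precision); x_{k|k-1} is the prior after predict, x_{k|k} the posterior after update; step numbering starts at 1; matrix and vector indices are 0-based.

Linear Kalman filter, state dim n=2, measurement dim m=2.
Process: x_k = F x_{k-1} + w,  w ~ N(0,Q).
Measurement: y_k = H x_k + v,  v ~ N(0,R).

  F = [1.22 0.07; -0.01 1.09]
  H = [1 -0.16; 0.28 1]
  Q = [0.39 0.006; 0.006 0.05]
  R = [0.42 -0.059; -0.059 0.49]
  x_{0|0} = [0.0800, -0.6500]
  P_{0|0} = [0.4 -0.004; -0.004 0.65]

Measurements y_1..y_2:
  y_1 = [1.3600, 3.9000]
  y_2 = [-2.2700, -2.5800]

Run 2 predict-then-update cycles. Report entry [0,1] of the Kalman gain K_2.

step 1: x^-=[0.0521, -0.7093]  P^-=[0.9879 0.0454; 0.0454 0.8224]  S=[1.4144 0.1294; 0.1294 1.4153]  K=[0.6782 0.1655; -0.1159 0.6007]  nu=[1.1944, 4.5947]  x^+=[1.6226, 1.9122]  P^+=[0.2696 -0.0344; -0.0344 0.3108]
step 2: x^-=[2.1135, 2.0680]  P^-=[0.7869 -0.0193; -0.0193 0.4200]  S=[1.2238 0.0757; 0.0757 0.9609]  K=[0.6357 0.1591; -0.0978 0.4392]  nu=[-4.0526, -5.2398]  x^+=[-1.2964, 0.1632]  P^+=[0.2527 -0.0303; -0.0303 0.2295]

K[0,1] = 0.1591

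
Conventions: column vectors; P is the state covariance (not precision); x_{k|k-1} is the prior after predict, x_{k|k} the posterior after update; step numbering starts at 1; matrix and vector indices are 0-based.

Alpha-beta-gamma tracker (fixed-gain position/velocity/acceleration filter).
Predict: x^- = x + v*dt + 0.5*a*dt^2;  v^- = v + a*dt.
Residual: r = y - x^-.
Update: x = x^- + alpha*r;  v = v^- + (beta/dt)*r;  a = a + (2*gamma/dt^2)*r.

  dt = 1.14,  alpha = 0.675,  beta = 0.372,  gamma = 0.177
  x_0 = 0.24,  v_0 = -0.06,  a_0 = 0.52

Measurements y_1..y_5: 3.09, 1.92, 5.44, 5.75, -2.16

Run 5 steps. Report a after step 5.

step 1: x_pred=0.5095  r=2.5805  x^+=2.2513  v^+=1.3749  a^+=1.2229
step 2: x_pred=4.6133  r=-2.6933  x^+=2.7953  v^+=1.8901  a^+=0.4893
step 3: x_pred=5.2680  r=0.1720  x^+=5.3841  v^+=2.5040  a^+=0.5361
step 4: x_pred=8.5870  r=-2.8370  x^+=6.6720  v^+=2.1894  a^+=-0.2367
step 5: x_pred=9.0142  r=-11.1742  x^+=1.4716  v^+=-1.7267  a^+=-3.2804

a_post = -3.2804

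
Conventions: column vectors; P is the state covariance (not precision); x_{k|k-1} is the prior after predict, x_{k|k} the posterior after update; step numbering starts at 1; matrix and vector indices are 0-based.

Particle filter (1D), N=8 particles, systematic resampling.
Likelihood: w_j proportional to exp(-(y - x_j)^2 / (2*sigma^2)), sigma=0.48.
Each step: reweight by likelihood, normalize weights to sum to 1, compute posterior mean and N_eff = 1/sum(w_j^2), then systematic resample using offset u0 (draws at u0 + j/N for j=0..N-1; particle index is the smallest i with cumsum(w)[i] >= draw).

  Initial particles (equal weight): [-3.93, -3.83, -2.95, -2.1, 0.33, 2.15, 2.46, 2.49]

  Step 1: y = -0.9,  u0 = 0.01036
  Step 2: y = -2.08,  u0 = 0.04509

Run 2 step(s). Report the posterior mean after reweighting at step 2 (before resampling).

step 1: w=[0.0000, 0.0000, 0.0013, 0.5387, 0.4599, 0.0000, 0.0000, 0.0000]  mean=-0.9836  Neff=1.9930  idx=[3, 3, 3, 3, 3, 4, 4, 4]
step 2: w=[0.2000, 0.2000, 0.2000, 0.2000, 0.2000, 0.0000, 0.0000, 0.0000]  mean=-2.1000  Neff=5.0000  idx=[0, 0, 1, 2, 2, 3, 3, 4]

post_mean = -2.1000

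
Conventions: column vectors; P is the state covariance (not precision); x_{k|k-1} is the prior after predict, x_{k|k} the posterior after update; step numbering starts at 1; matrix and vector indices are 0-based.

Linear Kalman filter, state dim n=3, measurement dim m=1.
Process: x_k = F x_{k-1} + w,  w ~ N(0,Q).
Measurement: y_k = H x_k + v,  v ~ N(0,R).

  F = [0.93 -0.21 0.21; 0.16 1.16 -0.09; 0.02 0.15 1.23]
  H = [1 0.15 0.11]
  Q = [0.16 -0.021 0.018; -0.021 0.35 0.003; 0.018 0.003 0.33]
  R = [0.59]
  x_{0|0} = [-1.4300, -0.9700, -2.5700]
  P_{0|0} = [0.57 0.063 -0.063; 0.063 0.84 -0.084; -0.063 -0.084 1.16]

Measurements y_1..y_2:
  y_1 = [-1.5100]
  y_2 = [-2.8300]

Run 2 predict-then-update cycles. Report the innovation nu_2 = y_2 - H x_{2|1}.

step 1: x^-=[-1.6659, -1.1227, -3.3352]  P^-=[0.6994 -0.1158 0.2570; -0.1158 1.5470 -0.1055; 0.2570 -0.1055 2.0704]  S=[1.3676]  K=[0.5194; 0.0765; 0.3429]  nu=[0.6912]  x^+=[-1.3069, -1.0698, -3.0982]  P^+=[0.3305 -0.1701 0.0135; -0.1701 1.5390 -0.1413; 0.0135 -0.1413 1.9096]
step 2: x^-=[-1.6414, -1.1712, -3.9974]  P^-=[0.6821 -0.5984 0.4934; -0.5984 2.4108 -0.1447; 0.4934 -0.1447 3.2012]  S=[1.2893]  K=[0.5015; -0.1960; 0.6390]  nu=[-0.5732]  x^+=[-1.9289, -1.0589, -4.3637]  P^+=[0.3578 -0.4717 0.0802; -0.4717 2.3613 0.0168; 0.0802 0.0168 2.6748]

innov = [-0.5732]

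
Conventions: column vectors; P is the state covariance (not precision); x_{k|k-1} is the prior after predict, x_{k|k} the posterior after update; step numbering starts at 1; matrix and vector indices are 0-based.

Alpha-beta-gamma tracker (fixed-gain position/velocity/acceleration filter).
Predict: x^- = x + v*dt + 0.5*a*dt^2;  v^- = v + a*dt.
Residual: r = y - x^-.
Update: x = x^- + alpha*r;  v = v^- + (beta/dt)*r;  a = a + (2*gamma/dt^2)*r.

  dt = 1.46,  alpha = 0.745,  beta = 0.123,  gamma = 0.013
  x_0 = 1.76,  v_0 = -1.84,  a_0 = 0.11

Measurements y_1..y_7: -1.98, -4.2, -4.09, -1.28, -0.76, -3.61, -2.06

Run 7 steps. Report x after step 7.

x_post = -2.2793

step 1: x_pred=-0.8092  r=-1.1708  x^+=-1.6814  v^+=-1.7780  a^+=0.0957
step 2: x_pred=-4.1754  r=-0.0246  x^+=-4.1937  v^+=-1.6404  a^+=0.0954
step 3: x_pred=-6.4870  r=2.3970  x^+=-4.7012  v^+=-1.2991  a^+=0.1247
step 4: x_pred=-6.4651  r=5.1851  x^+=-2.6022  v^+=-0.6803  a^+=0.1879
step 5: x_pred=-3.3952  r=2.6352  x^+=-1.4320  v^+=-0.1840  a^+=0.2200
step 6: x_pred=-1.4660  r=-2.1440  x^+=-3.0633  v^+=-0.0433  a^+=0.1939
step 7: x_pred=-2.9199  r=0.8599  x^+=-2.2793  v^+=0.3122  a^+=0.2044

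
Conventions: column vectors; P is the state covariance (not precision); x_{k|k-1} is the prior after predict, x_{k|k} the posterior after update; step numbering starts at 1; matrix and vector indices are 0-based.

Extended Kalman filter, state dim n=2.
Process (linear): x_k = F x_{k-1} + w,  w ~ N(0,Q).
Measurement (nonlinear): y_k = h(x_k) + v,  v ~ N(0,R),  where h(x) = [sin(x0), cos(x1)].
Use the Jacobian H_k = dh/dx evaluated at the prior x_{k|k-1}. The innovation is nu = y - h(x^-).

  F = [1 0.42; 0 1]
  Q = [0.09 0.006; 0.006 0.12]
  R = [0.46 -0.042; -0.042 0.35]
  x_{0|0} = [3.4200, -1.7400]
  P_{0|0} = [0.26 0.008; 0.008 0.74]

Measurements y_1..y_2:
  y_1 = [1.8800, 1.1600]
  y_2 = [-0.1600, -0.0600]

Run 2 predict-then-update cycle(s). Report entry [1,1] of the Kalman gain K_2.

K[1,1] = 0.5021

step 1: x^-=[2.6892, -1.7400]  P^-=[0.4873 0.3248; 0.3248 0.8600]  H_jac=[-0.8994 0.0000; 0.0000 0.9857]  S=[0.8542 -0.3300; -0.3300 1.1856]  K=[-0.4580 0.1426; -0.0737 0.6945]  nu=[1.4429, 1.3284]  x^+=[2.2178, -0.9238]  P^+=[0.2409 0.0701; 0.0701 0.2497]
step 2: x^-=[1.8298, -0.9238]  P^-=[0.4339 0.1810; 0.1810 0.3697]  H_jac=[-0.2561 0.0000; 0.0000 0.7979]  S=[0.4885 -0.0790; -0.0790 0.5854]  K=[-0.1918 0.2209; -0.0137 0.5021]  nu=[-1.1267, -0.6628]  x^+=[1.8994, -1.2412]  P^+=[0.3807 0.1070; 0.1070 0.2210]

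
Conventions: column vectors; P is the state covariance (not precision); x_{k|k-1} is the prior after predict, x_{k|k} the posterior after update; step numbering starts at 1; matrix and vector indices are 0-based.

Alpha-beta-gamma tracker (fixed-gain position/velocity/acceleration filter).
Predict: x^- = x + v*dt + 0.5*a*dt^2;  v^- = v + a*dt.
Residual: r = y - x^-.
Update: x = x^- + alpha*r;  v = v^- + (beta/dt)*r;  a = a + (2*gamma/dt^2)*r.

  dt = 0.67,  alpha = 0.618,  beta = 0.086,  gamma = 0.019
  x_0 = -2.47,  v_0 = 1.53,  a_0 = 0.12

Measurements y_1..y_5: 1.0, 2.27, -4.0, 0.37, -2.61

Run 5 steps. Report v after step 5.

step 1: x_pred=-1.4180  r=2.4180  x^+=0.0763  v^+=1.9208  a^+=0.3247
step 2: x_pred=1.4361  r=0.8339  x^+=1.9515  v^+=2.2453  a^+=0.3953
step 3: x_pred=3.5446  r=-7.5446  x^+=-1.1180  v^+=1.5418  a^+=-0.2434
step 4: x_pred=-0.1396  r=0.5096  x^+=0.1753  v^+=1.4441  a^+=-0.2002
step 5: x_pred=1.0979  r=-3.7079  x^+=-1.1936  v^+=0.8340  a^+=-0.5141

v_post = 0.8340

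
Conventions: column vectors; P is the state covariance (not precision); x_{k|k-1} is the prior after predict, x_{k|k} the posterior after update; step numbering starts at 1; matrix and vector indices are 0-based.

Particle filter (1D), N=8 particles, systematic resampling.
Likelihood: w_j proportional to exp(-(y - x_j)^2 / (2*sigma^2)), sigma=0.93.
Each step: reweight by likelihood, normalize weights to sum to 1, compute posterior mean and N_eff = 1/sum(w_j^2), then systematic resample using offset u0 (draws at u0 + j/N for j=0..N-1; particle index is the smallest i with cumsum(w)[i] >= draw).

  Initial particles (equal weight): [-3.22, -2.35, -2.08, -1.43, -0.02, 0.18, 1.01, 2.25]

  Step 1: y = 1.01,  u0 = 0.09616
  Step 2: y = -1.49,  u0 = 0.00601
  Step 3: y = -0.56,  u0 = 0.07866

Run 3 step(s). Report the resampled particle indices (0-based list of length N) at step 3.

step 1: w=[0.0000, 0.0006, 0.0015, 0.0120, 0.2035, 0.2523, 0.3757, 0.1545]  mean=0.7467  Neff=3.7009  idx=[4, 5, 5, 6, 6, 6, 7, 7]
step 2: w=[0.3738, 0.2600, 0.2600, 0.0352, 0.0352, 0.0352, 0.0004, 0.0004]  mean=0.1944  Neff=3.5894  idx=[0, 0, 0, 1, 1, 1, 2, 2]
step 3: w=[0.1368, 0.1368, 0.1368, 0.1179, 0.1179, 0.1179, 0.1179, 0.1179]  mean=0.0979  Neff=7.9578  idx=[0, 1, 2, 3, 4, 5, 6, 7]

resampled_idx = [0, 1, 2, 3, 4, 5, 6, 7]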